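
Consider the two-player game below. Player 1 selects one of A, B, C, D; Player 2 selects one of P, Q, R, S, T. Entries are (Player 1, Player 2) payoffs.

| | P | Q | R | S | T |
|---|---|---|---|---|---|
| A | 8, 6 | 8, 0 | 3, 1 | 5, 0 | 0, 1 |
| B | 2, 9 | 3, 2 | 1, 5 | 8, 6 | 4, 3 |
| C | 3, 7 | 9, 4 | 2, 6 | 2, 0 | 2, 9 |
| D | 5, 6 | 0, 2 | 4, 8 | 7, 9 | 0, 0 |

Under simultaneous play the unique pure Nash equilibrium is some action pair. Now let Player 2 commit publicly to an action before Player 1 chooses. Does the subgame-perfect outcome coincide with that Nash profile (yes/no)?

no

Player 1 best-responds to each possible Player 2 move:
- P: BR = A, leader payoff 6.
- Q: BR = C, leader payoff 4.
- R: BR = D, leader payoff 8.
- S: BR = B, leader payoff 6.
- T: BR = B, leader payoff 3.
Player 2's induced payoffs are 6, 4, 8, 6, 3, so Player 2 commits to R. Subgame-perfect outcome: (D, R) with payoffs (4, 8).
For the simultaneous game, intersect best replies.
Player 1's best replies: P→A; Q→C; R→D; S→B; T→B.
Player 2's best replies: A→P; B→P; C→T; D→S.
The unique mutual best reply is (A, P), giving (8, 6).
Sequential outcome (D, R) differs from the Nash profile (A, P).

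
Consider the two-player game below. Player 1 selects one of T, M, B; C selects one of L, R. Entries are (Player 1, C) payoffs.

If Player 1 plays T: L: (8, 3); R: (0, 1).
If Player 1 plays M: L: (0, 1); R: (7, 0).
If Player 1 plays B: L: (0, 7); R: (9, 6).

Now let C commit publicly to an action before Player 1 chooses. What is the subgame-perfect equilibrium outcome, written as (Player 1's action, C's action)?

Player 1 best-responds to each possible C move:
- L → Player 1 plays T (best of 8, 0, 0); C gets 3.
- R → Player 1 plays B (best of 0, 7, 9); C gets 6.
Maximizing over 3, 6, C chooses R. Subgame-perfect outcome: (B, R) with payoffs (9, 6).

(B, R)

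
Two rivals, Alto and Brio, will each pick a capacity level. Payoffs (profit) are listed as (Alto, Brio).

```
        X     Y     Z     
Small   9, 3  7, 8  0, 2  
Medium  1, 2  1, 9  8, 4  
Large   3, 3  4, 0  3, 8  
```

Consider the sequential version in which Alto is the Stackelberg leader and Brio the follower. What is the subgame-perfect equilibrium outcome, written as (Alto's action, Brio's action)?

(Small, Y)

Backward induction with Alto moving first.
- Small: Brio compares 3, 8, 2 and picks Y; Alto would get 7.
- Medium: Brio compares 2, 9, 4 and picks Y; Alto would get 1.
- Large: Brio compares 3, 0, 8 and picks Z; Alto would get 3.
Among 7, 1, 3, the best is 7 at Small. Subgame-perfect outcome: (Small, Y) with payoffs (7, 8).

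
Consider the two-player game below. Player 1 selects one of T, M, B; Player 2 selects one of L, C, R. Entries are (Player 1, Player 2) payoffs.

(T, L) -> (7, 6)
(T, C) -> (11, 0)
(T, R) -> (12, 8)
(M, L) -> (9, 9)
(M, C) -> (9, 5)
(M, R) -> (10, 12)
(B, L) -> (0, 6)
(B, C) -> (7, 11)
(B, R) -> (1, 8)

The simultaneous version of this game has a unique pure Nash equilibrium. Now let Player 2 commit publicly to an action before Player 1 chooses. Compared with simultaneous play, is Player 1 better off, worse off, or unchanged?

Solve by backward induction (Player 2 leads).
- L: BR = M, leader payoff 9.
- C: BR = T, leader payoff 0.
- R: BR = T, leader payoff 8.
Maximizing over 9, 0, 8, Player 2 chooses L. Subgame-perfect outcome: (M, L) with payoffs (9, 9).
Under simultaneous play:
Player 1's best replies: L→M; C→T; R→T.
Player 2's best replies: T→R; M→R; B→C.
The unique mutual best reply is (T, R), giving (12, 8).
Player 1 earns 9 sequentially versus 12 at the Nash outcome: worse off.

worse off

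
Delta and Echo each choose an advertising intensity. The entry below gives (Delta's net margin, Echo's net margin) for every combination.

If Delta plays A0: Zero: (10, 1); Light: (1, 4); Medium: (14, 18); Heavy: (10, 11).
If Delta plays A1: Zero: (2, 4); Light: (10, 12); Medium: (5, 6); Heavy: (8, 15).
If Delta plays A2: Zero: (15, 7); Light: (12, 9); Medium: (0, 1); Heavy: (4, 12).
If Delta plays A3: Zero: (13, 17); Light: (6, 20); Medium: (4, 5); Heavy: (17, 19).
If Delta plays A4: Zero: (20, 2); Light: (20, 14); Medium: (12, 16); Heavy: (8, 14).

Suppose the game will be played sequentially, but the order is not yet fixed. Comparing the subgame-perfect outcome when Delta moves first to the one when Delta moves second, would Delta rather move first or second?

If Delta leads: Echo's best replies are A0→Medium, A1→Heavy, A2→Heavy, A3→Light, A4→Medium; Delta's induced payoffs 14, 8, 4, 6, 12; outcome (A0, Medium), payoffs (14, 18).
If Echo leads: Delta's best replies are Zero→A4, Light→A4, Medium→A0, Heavy→A3; Echo's induced payoffs 2, 14, 18, 19; outcome (A3, Heavy), payoffs (17, 19).
Delta gets 14 moving first and 17 moving second, so Delta prefers to move second.

second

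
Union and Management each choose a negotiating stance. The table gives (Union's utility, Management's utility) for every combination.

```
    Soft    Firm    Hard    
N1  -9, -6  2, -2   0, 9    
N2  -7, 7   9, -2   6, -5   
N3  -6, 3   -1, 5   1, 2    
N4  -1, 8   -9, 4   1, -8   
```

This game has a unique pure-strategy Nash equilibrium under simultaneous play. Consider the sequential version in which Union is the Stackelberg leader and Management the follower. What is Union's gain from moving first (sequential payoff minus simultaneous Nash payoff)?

1

Work backward from Management's decision.
- N1: BR = Hard, leader payoff 0.
- N2: BR = Soft, leader payoff -7.
- N3: BR = Firm, leader payoff -1.
- N4: BR = Soft, leader payoff -1.
Among 0, -7, -1, -1, the best is 0 at N1. Subgame-perfect outcome: (N1, Hard) with payoffs (0, 9).
Now find the simultaneous Nash equilibrium.
Union's best replies: Soft→N4; Firm→N2; Hard→N2.
Management's best replies: N1→Hard; N2→Soft; N3→Firm; N4→Soft.
Only (N4, Soft) has each player best-responding; Nash payoffs (-1, 8).
Union's commitment gain: 0 − -1 = 1.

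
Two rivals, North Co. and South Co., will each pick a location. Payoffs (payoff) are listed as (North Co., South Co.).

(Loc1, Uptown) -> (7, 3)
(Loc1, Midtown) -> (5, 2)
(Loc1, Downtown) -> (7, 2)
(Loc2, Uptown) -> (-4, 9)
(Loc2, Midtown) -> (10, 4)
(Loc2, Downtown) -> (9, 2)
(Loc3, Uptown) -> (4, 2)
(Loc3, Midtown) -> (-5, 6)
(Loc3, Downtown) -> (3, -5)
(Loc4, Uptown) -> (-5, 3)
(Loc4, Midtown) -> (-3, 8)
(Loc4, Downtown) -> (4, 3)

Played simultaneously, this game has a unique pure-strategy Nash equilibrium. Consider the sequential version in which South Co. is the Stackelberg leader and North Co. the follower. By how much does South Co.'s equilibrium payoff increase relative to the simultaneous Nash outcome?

1

Solve by backward induction (South Co. leads).
- Uptown: North Co. compares 7, -4, 4, -5 and picks Loc1; South Co. would get 3.
- Midtown: North Co. compares 5, 10, -5, -3 and picks Loc2; South Co. would get 4.
- Downtown: North Co. compares 7, 9, 3, 4 and picks Loc2; South Co. would get 2.
Among 3, 4, 2, the best is 4 at Midtown. Subgame-perfect outcome: (Loc2, Midtown) with payoffs (10, 4).
For the simultaneous game, intersect best replies.
North Co.'s best replies: Uptown→Loc1; Midtown→Loc2; Downtown→Loc2.
South Co.'s best replies: Loc1→Uptown; Loc2→Uptown; Loc3→Midtown; Loc4→Midtown.
Only (Loc1, Uptown) has each player best-responding; Nash payoffs (7, 3).
South Co.'s commitment gain: 4 − 3 = 1.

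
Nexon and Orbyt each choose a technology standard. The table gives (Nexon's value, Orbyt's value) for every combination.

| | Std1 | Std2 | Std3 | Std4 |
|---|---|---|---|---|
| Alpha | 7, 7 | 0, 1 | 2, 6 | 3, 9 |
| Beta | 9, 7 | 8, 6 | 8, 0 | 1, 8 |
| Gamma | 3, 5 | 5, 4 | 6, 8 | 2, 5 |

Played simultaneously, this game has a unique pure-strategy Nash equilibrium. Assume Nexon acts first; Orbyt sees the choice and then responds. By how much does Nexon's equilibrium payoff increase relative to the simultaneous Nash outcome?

Backward induction with Nexon moving first.
- Alpha → Orbyt plays Std4 (best of 7, 1, 6, 9); Nexon gets 3.
- Beta → Orbyt plays Std4 (best of 7, 6, 0, 8); Nexon gets 1.
- Gamma → Orbyt plays Std3 (best of 5, 4, 8, 5); Nexon gets 6.
Maximizing over 3, 1, 6, Nexon chooses Gamma. Subgame-perfect outcome: (Gamma, Std3) with payoffs (6, 8).
Under simultaneous play:
Nexon's best replies: Std1→Beta; Std2→Beta; Std3→Beta; Std4→Alpha.
Orbyt's best replies: Alpha→Std4; Beta→Std4; Gamma→Std3.
Only (Alpha, Std4) has each player best-responding; Nash payoffs (3, 9).
Nexon's commitment gain: 6 − 3 = 3.

3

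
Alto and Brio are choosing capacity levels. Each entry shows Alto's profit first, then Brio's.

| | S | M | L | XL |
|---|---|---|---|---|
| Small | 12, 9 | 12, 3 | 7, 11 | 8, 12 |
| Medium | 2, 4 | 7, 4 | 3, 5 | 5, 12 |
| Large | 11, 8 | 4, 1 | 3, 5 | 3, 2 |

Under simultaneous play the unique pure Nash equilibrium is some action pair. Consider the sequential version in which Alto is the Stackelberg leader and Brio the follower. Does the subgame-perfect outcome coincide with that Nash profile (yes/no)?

Work backward from Brio's decision.
- Small: Brio compares 9, 3, 11, 12 and picks XL; Alto would get 8.
- Medium: Brio compares 4, 4, 5, 12 and picks XL; Alto would get 5.
- Large: Brio compares 8, 1, 5, 2 and picks S; Alto would get 11.
Maximizing over 8, 5, 11, Alto chooses Large. Subgame-perfect outcome: (Large, S) with payoffs (11, 8).
For the simultaneous game, intersect best replies.
Alto's best replies: S→Small; M→Small; L→Small; XL→Small.
Brio's best replies: Small→XL; Medium→XL; Large→S.
Only (Small, XL) has each player best-responding; Nash payoffs (8, 12).
Sequential outcome (Large, S) differs from the Nash profile (Small, XL).

no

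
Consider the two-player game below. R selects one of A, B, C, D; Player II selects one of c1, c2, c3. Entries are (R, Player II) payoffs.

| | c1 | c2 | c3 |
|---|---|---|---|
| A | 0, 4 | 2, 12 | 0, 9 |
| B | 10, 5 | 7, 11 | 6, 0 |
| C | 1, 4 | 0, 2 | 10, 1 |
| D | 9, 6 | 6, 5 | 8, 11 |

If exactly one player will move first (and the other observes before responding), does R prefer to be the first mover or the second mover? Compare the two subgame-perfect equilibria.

If R leads: Player II's best replies are A→c2, B→c2, C→c1, D→c3; R's induced payoffs 2, 7, 1, 8; outcome (D, c3), payoffs (8, 11).
If Player II leads: R's best replies are c1→B, c2→B, c3→C; Player II's induced payoffs 5, 11, 1; outcome (B, c2), payoffs (7, 11).
R gets 8 moving first and 7 moving second, so R prefers to move first.

first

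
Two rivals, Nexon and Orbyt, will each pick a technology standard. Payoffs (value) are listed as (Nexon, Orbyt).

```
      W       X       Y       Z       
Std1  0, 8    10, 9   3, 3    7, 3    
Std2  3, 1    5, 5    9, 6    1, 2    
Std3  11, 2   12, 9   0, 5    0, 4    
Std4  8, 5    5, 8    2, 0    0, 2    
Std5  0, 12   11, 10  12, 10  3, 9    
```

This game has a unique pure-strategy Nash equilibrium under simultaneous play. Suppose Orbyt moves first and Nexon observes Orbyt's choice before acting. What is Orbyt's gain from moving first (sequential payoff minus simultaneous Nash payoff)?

1

Solve by backward induction (Orbyt leads).
- W → Nexon plays Std3 (best of 0, 3, 11, 8, 0); Orbyt gets 2.
- X → Nexon plays Std3 (best of 10, 5, 12, 5, 11); Orbyt gets 9.
- Y → Nexon plays Std5 (best of 3, 9, 0, 2, 12); Orbyt gets 10.
- Z → Nexon plays Std1 (best of 7, 1, 0, 0, 3); Orbyt gets 3.
Orbyt's induced payoffs are 2, 9, 10, 3, so Orbyt commits to Y. Subgame-perfect outcome: (Std5, Y) with payoffs (12, 10).
Now find the simultaneous Nash equilibrium.
Nexon's best replies: W→Std3; X→Std3; Y→Std5; Z→Std1.
Orbyt's best replies: Std1→X; Std2→Y; Std3→X; Std4→X; Std5→W.
Only (Std3, X) has each player best-responding; Nash payoffs (12, 9).
Orbyt's commitment gain: 10 − 9 = 1.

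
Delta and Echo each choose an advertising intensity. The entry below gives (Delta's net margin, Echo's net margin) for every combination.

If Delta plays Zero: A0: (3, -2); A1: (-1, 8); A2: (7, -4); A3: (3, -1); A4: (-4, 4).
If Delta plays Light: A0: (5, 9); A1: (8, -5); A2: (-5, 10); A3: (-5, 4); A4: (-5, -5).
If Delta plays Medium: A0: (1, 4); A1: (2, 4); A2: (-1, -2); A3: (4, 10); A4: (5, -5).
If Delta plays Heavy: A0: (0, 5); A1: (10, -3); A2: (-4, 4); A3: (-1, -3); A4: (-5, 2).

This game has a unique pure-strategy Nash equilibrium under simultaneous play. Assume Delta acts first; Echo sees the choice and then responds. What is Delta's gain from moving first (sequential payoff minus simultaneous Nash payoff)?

0

Echo best-responds to each possible Delta move:
- Zero: BR = A1, leader payoff -1.
- Light: BR = A2, leader payoff -5.
- Medium: BR = A3, leader payoff 4.
- Heavy: BR = A0, leader payoff 0.
Among -1, -5, 4, 0, the best is 4 at Medium. Subgame-perfect outcome: (Medium, A3) with payoffs (4, 10).
For the simultaneous game, intersect best replies.
Delta's best replies: A0→Light; A1→Heavy; A2→Zero; A3→Medium; A4→Medium.
Echo's best replies: Zero→A1; Light→A2; Medium→A3; Heavy→A0.
The unique mutual best reply is (Medium, A3), giving (4, 10).
Delta's commitment gain: 4 − 4 = 0.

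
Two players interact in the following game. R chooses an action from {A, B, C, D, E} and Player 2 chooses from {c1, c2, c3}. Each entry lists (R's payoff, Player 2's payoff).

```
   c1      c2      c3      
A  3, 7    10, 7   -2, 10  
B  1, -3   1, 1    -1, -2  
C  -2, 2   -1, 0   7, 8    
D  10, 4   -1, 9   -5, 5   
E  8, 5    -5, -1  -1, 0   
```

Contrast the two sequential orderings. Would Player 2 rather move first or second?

first

If R leads: Player 2's best replies are A→c3, B→c2, C→c3, D→c2, E→c1; R's induced payoffs -2, 1, 7, -1, 8; outcome (E, c1), payoffs (8, 5).
If Player 2 leads: R's best replies are c1→D, c2→A, c3→C; Player 2's induced payoffs 4, 7, 8; outcome (C, c3), payoffs (7, 8).
Player 2 gets 8 moving first and 5 moving second, so Player 2 prefers to move first.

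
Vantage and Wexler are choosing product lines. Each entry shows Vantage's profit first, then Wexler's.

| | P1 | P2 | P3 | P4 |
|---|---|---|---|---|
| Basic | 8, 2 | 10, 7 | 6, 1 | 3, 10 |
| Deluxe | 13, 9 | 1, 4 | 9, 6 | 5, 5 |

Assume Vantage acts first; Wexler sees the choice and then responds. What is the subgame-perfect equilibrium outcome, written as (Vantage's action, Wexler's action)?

Solve by backward induction (Vantage leads).
- Basic → Wexler plays P4 (best of 2, 7, 1, 10); Vantage gets 3.
- Deluxe → Wexler plays P1 (best of 9, 4, 6, 5); Vantage gets 13.
Maximizing over 3, 13, Vantage chooses Deluxe. Subgame-perfect outcome: (Deluxe, P1) with payoffs (13, 9).

(Deluxe, P1)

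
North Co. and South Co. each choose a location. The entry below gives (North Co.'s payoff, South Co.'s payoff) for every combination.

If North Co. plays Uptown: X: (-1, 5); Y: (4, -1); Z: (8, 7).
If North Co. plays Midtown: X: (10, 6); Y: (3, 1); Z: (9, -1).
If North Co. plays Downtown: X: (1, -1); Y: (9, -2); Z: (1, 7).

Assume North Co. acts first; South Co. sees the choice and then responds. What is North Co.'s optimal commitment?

Midtown

Work backward from South Co.'s decision.
- Uptown: South Co. compares 5, -1, 7 and picks Z; North Co. would get 8.
- Midtown: South Co. compares 6, 1, -1 and picks X; North Co. would get 10.
- Downtown: South Co. compares -1, -2, 7 and picks Z; North Co. would get 1.
North Co.'s induced payoffs are 8, 10, 1, so North Co. commits to Midtown. Subgame-perfect outcome: (Midtown, X) with payoffs (10, 6).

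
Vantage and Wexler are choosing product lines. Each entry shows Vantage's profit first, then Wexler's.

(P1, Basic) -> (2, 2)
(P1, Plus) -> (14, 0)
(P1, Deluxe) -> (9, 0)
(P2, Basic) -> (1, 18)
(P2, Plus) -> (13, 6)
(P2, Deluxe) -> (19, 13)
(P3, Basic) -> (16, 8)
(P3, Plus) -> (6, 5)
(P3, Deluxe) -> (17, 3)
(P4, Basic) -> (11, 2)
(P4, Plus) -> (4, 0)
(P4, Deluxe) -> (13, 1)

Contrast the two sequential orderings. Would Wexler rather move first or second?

first

If Vantage leads: Wexler's best replies are P1→Basic, P2→Basic, P3→Basic, P4→Basic; Vantage's induced payoffs 2, 1, 16, 11; outcome (P3, Basic), payoffs (16, 8).
If Wexler leads: Vantage's best replies are Basic→P3, Plus→P1, Deluxe→P2; Wexler's induced payoffs 8, 0, 13; outcome (P2, Deluxe), payoffs (19, 13).
Wexler gets 13 moving first and 8 moving second, so Wexler prefers to move first.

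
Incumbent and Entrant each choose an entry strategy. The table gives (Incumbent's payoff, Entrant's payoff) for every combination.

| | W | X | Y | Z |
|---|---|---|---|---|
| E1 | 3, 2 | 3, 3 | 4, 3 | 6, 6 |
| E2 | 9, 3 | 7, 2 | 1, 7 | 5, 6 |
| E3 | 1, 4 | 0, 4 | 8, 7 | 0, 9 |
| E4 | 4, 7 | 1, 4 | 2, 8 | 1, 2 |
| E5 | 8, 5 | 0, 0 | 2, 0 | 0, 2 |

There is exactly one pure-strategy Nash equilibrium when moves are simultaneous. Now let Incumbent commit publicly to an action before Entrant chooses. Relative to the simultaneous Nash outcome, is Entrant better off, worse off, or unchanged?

worse off

Backward induction with Incumbent moving first.
- E1: Entrant compares 2, 3, 3, 6 and picks Z; Incumbent would get 6.
- E2: Entrant compares 3, 2, 7, 6 and picks Y; Incumbent would get 1.
- E3: Entrant compares 4, 4, 7, 9 and picks Z; Incumbent would get 0.
- E4: Entrant compares 7, 4, 8, 2 and picks Y; Incumbent would get 2.
- E5: Entrant compares 5, 0, 0, 2 and picks W; Incumbent would get 8.
Among 6, 1, 0, 2, 8, the best is 8 at E5. Subgame-perfect outcome: (E5, W) with payoffs (8, 5).
For the simultaneous game, intersect best replies.
Incumbent's best replies: W→E2; X→E2; Y→E3; Z→E1.
Entrant's best replies: E1→Z; E2→Y; E3→Z; E4→Y; E5→W.
The unique mutual best reply is (E1, Z), giving (6, 6).
Entrant earns 5 sequentially versus 6 at the Nash outcome: worse off.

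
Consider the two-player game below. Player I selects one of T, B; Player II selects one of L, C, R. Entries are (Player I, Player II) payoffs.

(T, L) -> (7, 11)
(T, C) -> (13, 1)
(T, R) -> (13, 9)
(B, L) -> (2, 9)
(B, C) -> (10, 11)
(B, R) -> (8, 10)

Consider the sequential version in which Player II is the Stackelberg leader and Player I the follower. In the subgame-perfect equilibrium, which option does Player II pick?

L

Player I best-responds to each possible Player II move:
- L → Player I plays T (best of 7, 2); Player II gets 11.
- C → Player I plays T (best of 13, 10); Player II gets 1.
- R → Player I plays T (best of 13, 8); Player II gets 9.
Among 11, 1, 9, the best is 11 at L. Subgame-perfect outcome: (T, L) with payoffs (7, 11).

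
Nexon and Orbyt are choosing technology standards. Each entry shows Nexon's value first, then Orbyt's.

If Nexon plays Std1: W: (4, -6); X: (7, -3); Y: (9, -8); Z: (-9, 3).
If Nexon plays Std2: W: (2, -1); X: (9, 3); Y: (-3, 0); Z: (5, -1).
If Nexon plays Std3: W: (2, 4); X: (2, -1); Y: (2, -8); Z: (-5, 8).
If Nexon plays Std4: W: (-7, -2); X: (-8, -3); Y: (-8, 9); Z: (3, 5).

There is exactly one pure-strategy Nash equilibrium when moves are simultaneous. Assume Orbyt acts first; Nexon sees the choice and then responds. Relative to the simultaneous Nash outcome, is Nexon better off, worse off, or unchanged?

unchanged

Backward induction with Orbyt moving first.
- W → Nexon plays Std1 (best of 4, 2, 2, -7); Orbyt gets -6.
- X → Nexon plays Std2 (best of 7, 9, 2, -8); Orbyt gets 3.
- Y → Nexon plays Std1 (best of 9, -3, 2, -8); Orbyt gets -8.
- Z → Nexon plays Std2 (best of -9, 5, -5, 3); Orbyt gets -1.
Maximizing over -6, 3, -8, -1, Orbyt chooses X. Subgame-perfect outcome: (Std2, X) with payoffs (9, 3).
Now find the simultaneous Nash equilibrium.
Nexon's best replies: W→Std1; X→Std2; Y→Std1; Z→Std2.
Orbyt's best replies: Std1→Z; Std2→X; Std3→Z; Std4→Y.
Only (Std2, X) has each player best-responding; Nash payoffs (9, 3).
Nexon earns 9 sequentially versus 9 at the Nash outcome: unchanged.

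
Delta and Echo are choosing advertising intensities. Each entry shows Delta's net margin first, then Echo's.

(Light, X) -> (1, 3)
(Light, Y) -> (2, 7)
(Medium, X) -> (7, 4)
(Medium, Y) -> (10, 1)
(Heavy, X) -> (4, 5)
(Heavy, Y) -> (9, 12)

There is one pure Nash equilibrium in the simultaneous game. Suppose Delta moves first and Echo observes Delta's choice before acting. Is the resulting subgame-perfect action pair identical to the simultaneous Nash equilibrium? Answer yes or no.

no

Backward induction with Delta moving first.
- Light → Echo plays Y (best of 3, 7); Delta gets 2.
- Medium → Echo plays X (best of 4, 1); Delta gets 7.
- Heavy → Echo plays Y (best of 5, 12); Delta gets 9.
Among 2, 7, 9, the best is 9 at Heavy. Subgame-perfect outcome: (Heavy, Y) with payoffs (9, 12).
For the simultaneous game, intersect best replies.
Delta's best replies: X→Medium; Y→Medium.
Echo's best replies: Light→Y; Medium→X; Heavy→Y.
Only (Medium, X) has each player best-responding; Nash payoffs (7, 4).
Sequential outcome (Heavy, Y) differs from the Nash profile (Medium, X).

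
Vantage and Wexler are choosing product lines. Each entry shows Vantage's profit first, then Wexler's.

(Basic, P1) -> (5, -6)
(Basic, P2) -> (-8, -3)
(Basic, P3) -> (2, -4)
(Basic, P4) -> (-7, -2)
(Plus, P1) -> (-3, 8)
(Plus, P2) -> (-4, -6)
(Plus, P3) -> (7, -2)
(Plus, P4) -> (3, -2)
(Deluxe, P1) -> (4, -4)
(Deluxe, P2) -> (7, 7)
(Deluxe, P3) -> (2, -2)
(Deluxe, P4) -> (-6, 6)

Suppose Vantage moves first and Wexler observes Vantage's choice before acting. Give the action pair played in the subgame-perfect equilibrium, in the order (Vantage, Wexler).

(Deluxe, P2)

Wexler best-responds to each possible Vantage move:
- Basic: BR = P4, leader payoff -7.
- Plus: BR = P1, leader payoff -3.
- Deluxe: BR = P2, leader payoff 7.
Among -7, -3, 7, the best is 7 at Deluxe. Subgame-perfect outcome: (Deluxe, P2) with payoffs (7, 7).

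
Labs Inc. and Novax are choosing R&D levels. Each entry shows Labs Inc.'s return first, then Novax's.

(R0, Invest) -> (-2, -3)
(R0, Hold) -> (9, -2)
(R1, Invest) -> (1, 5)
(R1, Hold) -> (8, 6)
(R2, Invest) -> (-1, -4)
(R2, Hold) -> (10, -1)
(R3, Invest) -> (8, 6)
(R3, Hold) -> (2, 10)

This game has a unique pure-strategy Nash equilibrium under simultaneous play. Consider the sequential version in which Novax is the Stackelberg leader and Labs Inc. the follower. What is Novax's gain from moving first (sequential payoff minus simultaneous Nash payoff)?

7

Labs Inc. best-responds to each possible Novax move:
- Invest: BR = R3, leader payoff 6.
- Hold: BR = R2, leader payoff -1.
Among 6, -1, the best is 6 at Invest. Subgame-perfect outcome: (R3, Invest) with payoffs (8, 6).
For the simultaneous game, intersect best replies.
Labs Inc.'s best replies: Invest→R3; Hold→R2.
Novax's best replies: R0→Hold; R1→Hold; R2→Hold; R3→Hold.
Only (R2, Hold) has each player best-responding; Nash payoffs (10, -1).
Novax's commitment gain: 6 − -1 = 7.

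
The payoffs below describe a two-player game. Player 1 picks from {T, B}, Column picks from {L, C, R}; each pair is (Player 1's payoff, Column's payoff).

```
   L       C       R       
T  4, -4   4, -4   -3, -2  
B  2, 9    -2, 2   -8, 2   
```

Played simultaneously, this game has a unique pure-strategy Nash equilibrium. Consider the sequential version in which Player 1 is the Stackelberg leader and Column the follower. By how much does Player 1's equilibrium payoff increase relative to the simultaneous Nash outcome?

5

Work backward from Column's decision.
- T: Column compares -4, -4, -2 and picks R; Player 1 would get -3.
- B: Column compares 9, 2, 2 and picks L; Player 1 would get 2.
Maximizing over -3, 2, Player 1 chooses B. Subgame-perfect outcome: (B, L) with payoffs (2, 9).
Now find the simultaneous Nash equilibrium.
Player 1's best replies: L→T; C→T; R→T.
Column's best replies: T→R; B→L.
Only (T, R) has each player best-responding; Nash payoffs (-3, -2).
Player 1's commitment gain: 2 − -3 = 5.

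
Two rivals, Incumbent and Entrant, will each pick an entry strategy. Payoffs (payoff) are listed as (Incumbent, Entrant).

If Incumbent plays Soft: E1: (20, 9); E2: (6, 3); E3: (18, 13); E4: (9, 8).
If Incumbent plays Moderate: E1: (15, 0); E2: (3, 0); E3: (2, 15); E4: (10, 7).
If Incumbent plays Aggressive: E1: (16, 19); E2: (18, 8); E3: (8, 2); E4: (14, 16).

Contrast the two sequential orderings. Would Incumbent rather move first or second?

first

If Incumbent leads: Entrant's best replies are Soft→E3, Moderate→E3, Aggressive→E1; Incumbent's induced payoffs 18, 2, 16; outcome (Soft, E3), payoffs (18, 13).
If Entrant leads: Incumbent's best replies are E1→Soft, E2→Aggressive, E3→Soft, E4→Aggressive; Entrant's induced payoffs 9, 8, 13, 16; outcome (Aggressive, E4), payoffs (14, 16).
Incumbent gets 18 moving first and 14 moving second, so Incumbent prefers to move first.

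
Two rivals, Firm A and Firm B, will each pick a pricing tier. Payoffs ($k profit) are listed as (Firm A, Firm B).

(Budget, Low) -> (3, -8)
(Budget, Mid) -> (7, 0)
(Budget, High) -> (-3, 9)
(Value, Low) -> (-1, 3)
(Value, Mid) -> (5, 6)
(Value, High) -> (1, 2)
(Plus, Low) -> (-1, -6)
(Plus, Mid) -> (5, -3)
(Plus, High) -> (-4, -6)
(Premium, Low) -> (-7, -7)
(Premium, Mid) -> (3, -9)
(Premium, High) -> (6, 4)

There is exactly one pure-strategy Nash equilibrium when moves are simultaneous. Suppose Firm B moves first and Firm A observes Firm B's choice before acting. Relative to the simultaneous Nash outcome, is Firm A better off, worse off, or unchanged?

Backward induction with Firm B moving first.
- Low → Firm A plays Budget (best of 3, -1, -1, -7); Firm B gets -8.
- Mid → Firm A plays Budget (best of 7, 5, 5, 3); Firm B gets 0.
- High → Firm A plays Premium (best of -3, 1, -4, 6); Firm B gets 4.
Maximizing over -8, 0, 4, Firm B chooses High. Subgame-perfect outcome: (Premium, High) with payoffs (6, 4).
For the simultaneous game, intersect best replies.
Firm A's best replies: Low→Budget; Mid→Budget; High→Premium.
Firm B's best replies: Budget→High; Value→Mid; Plus→Mid; Premium→High.
Only (Premium, High) has each player best-responding; Nash payoffs (6, 4).
Firm A earns 6 sequentially versus 6 at the Nash outcome: unchanged.

unchanged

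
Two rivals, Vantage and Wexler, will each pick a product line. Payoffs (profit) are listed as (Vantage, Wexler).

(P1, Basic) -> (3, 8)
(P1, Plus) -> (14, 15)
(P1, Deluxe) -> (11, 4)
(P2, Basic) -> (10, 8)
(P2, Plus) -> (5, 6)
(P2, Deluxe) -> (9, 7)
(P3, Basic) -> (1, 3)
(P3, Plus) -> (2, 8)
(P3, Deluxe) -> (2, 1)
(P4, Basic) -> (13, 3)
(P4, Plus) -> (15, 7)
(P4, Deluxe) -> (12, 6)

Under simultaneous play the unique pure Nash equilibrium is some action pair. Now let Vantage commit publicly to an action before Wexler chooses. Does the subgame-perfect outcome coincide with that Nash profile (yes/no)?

yes

Work backward from Wexler's decision.
- P1: Wexler compares 8, 15, 4 and picks Plus; Vantage would get 14.
- P2: Wexler compares 8, 6, 7 and picks Basic; Vantage would get 10.
- P3: Wexler compares 3, 8, 1 and picks Plus; Vantage would get 2.
- P4: Wexler compares 3, 7, 6 and picks Plus; Vantage would get 15.
Among 14, 10, 2, 15, the best is 15 at P4. Subgame-perfect outcome: (P4, Plus) with payoffs (15, 7).
Now find the simultaneous Nash equilibrium.
Vantage's best replies: Basic→P4; Plus→P4; Deluxe→P4.
Wexler's best replies: P1→Plus; P2→Basic; P3→Plus; P4→Plus.
The unique mutual best reply is (P4, Plus), giving (15, 7).
Sequential outcome (P4, Plus) coincides with the Nash profile (P4, Plus).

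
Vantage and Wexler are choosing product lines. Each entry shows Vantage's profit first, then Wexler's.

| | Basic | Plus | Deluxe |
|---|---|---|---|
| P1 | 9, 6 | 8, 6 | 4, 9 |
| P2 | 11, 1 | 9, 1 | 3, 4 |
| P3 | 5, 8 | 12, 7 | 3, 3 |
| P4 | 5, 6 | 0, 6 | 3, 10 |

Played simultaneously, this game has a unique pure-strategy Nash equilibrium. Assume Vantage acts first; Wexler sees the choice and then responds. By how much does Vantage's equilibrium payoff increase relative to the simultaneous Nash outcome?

Solve by backward induction (Vantage leads).
- P1 → Wexler plays Deluxe (best of 6, 6, 9); Vantage gets 4.
- P2 → Wexler plays Deluxe (best of 1, 1, 4); Vantage gets 3.
- P3 → Wexler plays Basic (best of 8, 7, 3); Vantage gets 5.
- P4 → Wexler plays Deluxe (best of 6, 6, 10); Vantage gets 3.
Maximizing over 4, 3, 5, 3, Vantage chooses P3. Subgame-perfect outcome: (P3, Basic) with payoffs (5, 8).
Now find the simultaneous Nash equilibrium.
Vantage's best replies: Basic→P2; Plus→P3; Deluxe→P1.
Wexler's best replies: P1→Deluxe; P2→Deluxe; P3→Basic; P4→Deluxe.
Only (P1, Deluxe) has each player best-responding; Nash payoffs (4, 9).
Vantage's commitment gain: 5 − 4 = 1.

1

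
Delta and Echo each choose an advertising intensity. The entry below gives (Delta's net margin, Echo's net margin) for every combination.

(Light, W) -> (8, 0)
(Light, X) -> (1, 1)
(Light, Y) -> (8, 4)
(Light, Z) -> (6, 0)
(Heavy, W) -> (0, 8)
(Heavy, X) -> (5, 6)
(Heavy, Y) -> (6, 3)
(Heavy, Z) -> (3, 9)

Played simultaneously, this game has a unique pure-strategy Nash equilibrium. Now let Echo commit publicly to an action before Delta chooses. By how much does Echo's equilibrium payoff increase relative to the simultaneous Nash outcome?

Delta best-responds to each possible Echo move:
- W → Delta plays Light (best of 8, 0); Echo gets 0.
- X → Delta plays Heavy (best of 1, 5); Echo gets 6.
- Y → Delta plays Light (best of 8, 6); Echo gets 4.
- Z → Delta plays Light (best of 6, 3); Echo gets 0.
Echo's induced payoffs are 0, 6, 4, 0, so Echo commits to X. Subgame-perfect outcome: (Heavy, X) with payoffs (5, 6).
Now find the simultaneous Nash equilibrium.
Delta's best replies: W→Light; X→Heavy; Y→Light; Z→Light.
Echo's best replies: Light→Y; Heavy→Z.
Only (Light, Y) has each player best-responding; Nash payoffs (8, 4).
Echo's commitment gain: 6 − 4 = 2.

2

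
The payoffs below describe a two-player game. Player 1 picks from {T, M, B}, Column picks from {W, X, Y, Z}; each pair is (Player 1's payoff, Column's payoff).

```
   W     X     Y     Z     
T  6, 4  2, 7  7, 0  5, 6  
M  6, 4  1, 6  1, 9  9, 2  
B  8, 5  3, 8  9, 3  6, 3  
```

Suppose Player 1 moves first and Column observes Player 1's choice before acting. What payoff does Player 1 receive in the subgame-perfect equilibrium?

3

Backward induction with Player 1 moving first.
- T: Column compares 4, 7, 0, 6 and picks X; Player 1 would get 2.
- M: Column compares 4, 6, 9, 2 and picks Y; Player 1 would get 1.
- B: Column compares 5, 8, 3, 3 and picks X; Player 1 would get 3.
Maximizing over 2, 1, 3, Player 1 chooses B. Subgame-perfect outcome: (B, X) with payoffs (3, 8).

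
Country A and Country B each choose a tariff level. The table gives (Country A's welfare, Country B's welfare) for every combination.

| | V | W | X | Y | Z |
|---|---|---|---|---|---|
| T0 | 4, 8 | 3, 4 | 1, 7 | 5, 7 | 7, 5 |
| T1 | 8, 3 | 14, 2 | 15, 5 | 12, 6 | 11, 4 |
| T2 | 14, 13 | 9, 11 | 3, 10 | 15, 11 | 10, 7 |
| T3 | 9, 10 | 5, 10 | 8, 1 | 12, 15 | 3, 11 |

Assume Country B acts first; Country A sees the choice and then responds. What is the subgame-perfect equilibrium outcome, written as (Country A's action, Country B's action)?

(T2, V)

Solve by backward induction (Country B leads).
- V: Country A compares 4, 8, 14, 9 and picks T2; Country B would get 13.
- W: Country A compares 3, 14, 9, 5 and picks T1; Country B would get 2.
- X: Country A compares 1, 15, 3, 8 and picks T1; Country B would get 5.
- Y: Country A compares 5, 12, 15, 12 and picks T2; Country B would get 11.
- Z: Country A compares 7, 11, 10, 3 and picks T1; Country B would get 4.
Among 13, 2, 5, 11, 4, the best is 13 at V. Subgame-perfect outcome: (T2, V) with payoffs (14, 13).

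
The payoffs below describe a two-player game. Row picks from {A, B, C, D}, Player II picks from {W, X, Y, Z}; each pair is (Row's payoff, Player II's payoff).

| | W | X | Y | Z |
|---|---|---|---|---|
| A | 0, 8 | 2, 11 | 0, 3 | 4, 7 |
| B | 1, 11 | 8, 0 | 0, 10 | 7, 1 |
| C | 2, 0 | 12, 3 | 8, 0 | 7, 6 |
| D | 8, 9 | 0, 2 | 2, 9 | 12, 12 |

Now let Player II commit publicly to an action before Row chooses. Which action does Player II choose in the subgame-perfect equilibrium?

Row best-responds to each possible Player II move:
- W: Row compares 0, 1, 2, 8 and picks D; Player II would get 9.
- X: Row compares 2, 8, 12, 0 and picks C; Player II would get 3.
- Y: Row compares 0, 0, 8, 2 and picks C; Player II would get 0.
- Z: Row compares 4, 7, 7, 12 and picks D; Player II would get 12.
Player II's induced payoffs are 9, 3, 0, 12, so Player II commits to Z. Subgame-perfect outcome: (D, Z) with payoffs (12, 12).

Z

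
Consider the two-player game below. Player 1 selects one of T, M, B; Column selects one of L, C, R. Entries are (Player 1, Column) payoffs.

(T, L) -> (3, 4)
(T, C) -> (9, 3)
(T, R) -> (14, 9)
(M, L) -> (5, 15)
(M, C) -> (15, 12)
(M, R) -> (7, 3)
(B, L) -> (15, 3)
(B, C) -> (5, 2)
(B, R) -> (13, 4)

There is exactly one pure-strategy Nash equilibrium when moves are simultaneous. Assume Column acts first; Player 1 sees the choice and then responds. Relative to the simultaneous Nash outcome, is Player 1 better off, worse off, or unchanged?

better off

Player 1 best-responds to each possible Column move:
- L: Player 1 compares 3, 5, 15 and picks B; Column would get 3.
- C: Player 1 compares 9, 15, 5 and picks M; Column would get 12.
- R: Player 1 compares 14, 7, 13 and picks T; Column would get 9.
Among 3, 12, 9, the best is 12 at C. Subgame-perfect outcome: (M, C) with payoffs (15, 12).
For the simultaneous game, intersect best replies.
Player 1's best replies: L→B; C→M; R→T.
Column's best replies: T→R; M→L; B→R.
The unique mutual best reply is (T, R), giving (14, 9).
Player 1 earns 15 sequentially versus 14 at the Nash outcome: better off.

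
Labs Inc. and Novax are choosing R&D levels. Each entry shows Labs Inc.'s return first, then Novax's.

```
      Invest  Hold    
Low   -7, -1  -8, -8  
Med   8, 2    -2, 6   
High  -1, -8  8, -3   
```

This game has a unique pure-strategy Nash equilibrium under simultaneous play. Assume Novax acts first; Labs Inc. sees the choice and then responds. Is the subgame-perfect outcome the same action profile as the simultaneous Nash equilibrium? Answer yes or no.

Work backward from Labs Inc.'s decision.
- Invest → Labs Inc. plays Med (best of -7, 8, -1); Novax gets 2.
- Hold → Labs Inc. plays High (best of -8, -2, 8); Novax gets -3.
Maximizing over 2, -3, Novax chooses Invest. Subgame-perfect outcome: (Med, Invest) with payoffs (8, 2).
Now find the simultaneous Nash equilibrium.
Labs Inc.'s best replies: Invest→Med; Hold→High.
Novax's best replies: Low→Invest; Med→Hold; High→Hold.
The unique mutual best reply is (High, Hold), giving (8, -3).
Sequential outcome (Med, Invest) differs from the Nash profile (High, Hold).

no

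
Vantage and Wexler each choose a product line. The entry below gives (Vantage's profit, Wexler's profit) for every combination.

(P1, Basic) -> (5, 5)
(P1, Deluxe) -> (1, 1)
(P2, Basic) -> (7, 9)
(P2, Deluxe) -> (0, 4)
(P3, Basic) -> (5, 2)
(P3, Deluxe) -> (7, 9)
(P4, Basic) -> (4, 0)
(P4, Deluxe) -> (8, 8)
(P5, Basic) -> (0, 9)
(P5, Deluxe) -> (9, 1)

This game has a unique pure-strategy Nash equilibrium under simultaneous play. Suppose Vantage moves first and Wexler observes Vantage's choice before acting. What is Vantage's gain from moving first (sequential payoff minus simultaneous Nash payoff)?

Backward induction with Vantage moving first.
- P1: BR = Basic, leader payoff 5.
- P2: BR = Basic, leader payoff 7.
- P3: BR = Deluxe, leader payoff 7.
- P4: BR = Deluxe, leader payoff 8.
- P5: BR = Basic, leader payoff 0.
Vantage's induced payoffs are 5, 7, 7, 8, 0, so Vantage commits to P4. Subgame-perfect outcome: (P4, Deluxe) with payoffs (8, 8).
For the simultaneous game, intersect best replies.
Vantage's best replies: Basic→P2; Deluxe→P5.
Wexler's best replies: P1→Basic; P2→Basic; P3→Deluxe; P4→Deluxe; P5→Basic.
The unique mutual best reply is (P2, Basic), giving (7, 9).
Vantage's commitment gain: 8 − 7 = 1.

1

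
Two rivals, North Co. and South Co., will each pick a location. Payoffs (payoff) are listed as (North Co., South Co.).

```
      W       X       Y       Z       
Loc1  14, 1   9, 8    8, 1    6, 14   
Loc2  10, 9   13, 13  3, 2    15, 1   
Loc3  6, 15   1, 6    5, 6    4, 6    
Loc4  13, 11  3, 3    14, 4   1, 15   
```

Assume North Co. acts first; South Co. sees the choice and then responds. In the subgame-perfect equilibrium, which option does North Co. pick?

Loc2

Work backward from South Co.'s decision.
- Loc1: South Co. compares 1, 8, 1, 14 and picks Z; North Co. would get 6.
- Loc2: South Co. compares 9, 13, 2, 1 and picks X; North Co. would get 13.
- Loc3: South Co. compares 15, 6, 6, 6 and picks W; North Co. would get 6.
- Loc4: South Co. compares 11, 3, 4, 15 and picks Z; North Co. would get 1.
North Co.'s induced payoffs are 6, 13, 6, 1, so North Co. commits to Loc2. Subgame-perfect outcome: (Loc2, X) with payoffs (13, 13).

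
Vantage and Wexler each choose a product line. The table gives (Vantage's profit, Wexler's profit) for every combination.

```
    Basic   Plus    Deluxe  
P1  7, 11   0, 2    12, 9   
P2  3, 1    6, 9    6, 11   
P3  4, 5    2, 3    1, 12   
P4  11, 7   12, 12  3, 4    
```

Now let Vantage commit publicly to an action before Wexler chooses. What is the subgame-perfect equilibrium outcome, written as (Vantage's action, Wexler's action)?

Solve by backward induction (Vantage leads).
- P1 → Wexler plays Basic (best of 11, 2, 9); Vantage gets 7.
- P2 → Wexler plays Deluxe (best of 1, 9, 11); Vantage gets 6.
- P3 → Wexler plays Deluxe (best of 5, 3, 12); Vantage gets 1.
- P4 → Wexler plays Plus (best of 7, 12, 4); Vantage gets 12.
Vantage's induced payoffs are 7, 6, 1, 12, so Vantage commits to P4. Subgame-perfect outcome: (P4, Plus) with payoffs (12, 12).

(P4, Plus)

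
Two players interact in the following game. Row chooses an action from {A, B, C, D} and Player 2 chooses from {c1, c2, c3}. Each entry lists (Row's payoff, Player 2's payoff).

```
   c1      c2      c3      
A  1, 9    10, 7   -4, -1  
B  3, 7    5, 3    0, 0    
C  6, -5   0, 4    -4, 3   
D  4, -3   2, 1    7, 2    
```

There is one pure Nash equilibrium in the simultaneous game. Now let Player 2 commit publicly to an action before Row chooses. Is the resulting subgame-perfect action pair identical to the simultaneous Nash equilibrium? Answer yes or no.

Work backward from Row's decision.
- c1: BR = C, leader payoff -5.
- c2: BR = A, leader payoff 7.
- c3: BR = D, leader payoff 2.
Among -5, 7, 2, the best is 7 at c2. Subgame-perfect outcome: (A, c2) with payoffs (10, 7).
For the simultaneous game, intersect best replies.
Row's best replies: c1→C; c2→A; c3→D.
Player 2's best replies: A→c1; B→c1; C→c2; D→c3.
The unique mutual best reply is (D, c3), giving (7, 2).
Sequential outcome (A, c2) differs from the Nash profile (D, c3).

no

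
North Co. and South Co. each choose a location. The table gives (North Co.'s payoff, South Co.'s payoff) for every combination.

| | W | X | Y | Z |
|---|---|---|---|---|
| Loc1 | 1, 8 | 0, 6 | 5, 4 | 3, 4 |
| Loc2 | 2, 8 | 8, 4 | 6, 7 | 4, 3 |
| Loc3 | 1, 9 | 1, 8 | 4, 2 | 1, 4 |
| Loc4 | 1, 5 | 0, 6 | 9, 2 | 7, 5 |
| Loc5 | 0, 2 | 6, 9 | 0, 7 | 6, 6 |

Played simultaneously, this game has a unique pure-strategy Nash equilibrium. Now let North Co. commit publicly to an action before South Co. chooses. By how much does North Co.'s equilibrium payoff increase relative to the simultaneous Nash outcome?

Solve by backward induction (North Co. leads).
- Loc1 → South Co. plays W (best of 8, 6, 4, 4); North Co. gets 1.
- Loc2 → South Co. plays W (best of 8, 4, 7, 3); North Co. gets 2.
- Loc3 → South Co. plays W (best of 9, 8, 2, 4); North Co. gets 1.
- Loc4 → South Co. plays X (best of 5, 6, 2, 5); North Co. gets 0.
- Loc5 → South Co. plays X (best of 2, 9, 7, 6); North Co. gets 6.
Maximizing over 1, 2, 1, 0, 6, North Co. chooses Loc5. Subgame-perfect outcome: (Loc5, X) with payoffs (6, 9).
Now find the simultaneous Nash equilibrium.
North Co.'s best replies: W→Loc2; X→Loc2; Y→Loc4; Z→Loc4.
South Co.'s best replies: Loc1→W; Loc2→W; Loc3→W; Loc4→X; Loc5→X.
Only (Loc2, W) has each player best-responding; Nash payoffs (2, 8).
North Co.'s commitment gain: 6 − 2 = 4.

4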